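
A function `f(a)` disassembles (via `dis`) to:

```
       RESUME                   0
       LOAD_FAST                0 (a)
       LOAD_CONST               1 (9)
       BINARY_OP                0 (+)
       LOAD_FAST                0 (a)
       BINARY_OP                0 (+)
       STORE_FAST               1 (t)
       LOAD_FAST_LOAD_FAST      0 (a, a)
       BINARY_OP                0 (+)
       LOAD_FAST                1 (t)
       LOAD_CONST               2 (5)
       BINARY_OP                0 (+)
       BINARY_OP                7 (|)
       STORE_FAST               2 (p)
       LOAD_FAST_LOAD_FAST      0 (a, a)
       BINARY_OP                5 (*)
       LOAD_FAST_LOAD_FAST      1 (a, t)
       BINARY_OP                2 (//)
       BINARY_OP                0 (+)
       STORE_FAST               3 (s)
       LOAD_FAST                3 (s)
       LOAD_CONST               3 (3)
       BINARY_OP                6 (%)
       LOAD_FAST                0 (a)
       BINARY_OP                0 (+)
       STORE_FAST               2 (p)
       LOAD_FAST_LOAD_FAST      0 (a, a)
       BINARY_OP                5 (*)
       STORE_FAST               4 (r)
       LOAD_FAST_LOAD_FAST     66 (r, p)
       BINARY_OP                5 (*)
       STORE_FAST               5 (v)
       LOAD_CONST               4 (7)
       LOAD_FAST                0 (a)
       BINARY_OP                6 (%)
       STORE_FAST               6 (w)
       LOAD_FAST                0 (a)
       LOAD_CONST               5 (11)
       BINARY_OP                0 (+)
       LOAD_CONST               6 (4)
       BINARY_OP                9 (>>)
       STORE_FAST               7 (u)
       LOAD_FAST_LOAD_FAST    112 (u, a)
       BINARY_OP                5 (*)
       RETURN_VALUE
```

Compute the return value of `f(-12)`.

LOAD_FAST a → push -12. Stack: [-12]
LOAD_CONST → push 9. Stack: [-12, 9]
BINARY_OP + → -12 + 9 = -3. Stack: [-3]
LOAD_FAST a → push -12. Stack: [-3, -12]
BINARY_OP + → -3 + -12 = -15. Stack: [-15]
STORE_FAST t → t=-15. Stack: []
LOAD_FAST_LOAD_FAST a,a → push -12,-12. Stack: [-12, -12]
BINARY_OP + → -12 + -12 = -24. Stack: [-24]
LOAD_FAST t → push -15. Stack: [-24, -15]
LOAD_CONST → push 5. Stack: [-24, -15, 5]
BINARY_OP + → -15 + 5 = -10. Stack: [-24, -10]
BINARY_OP | → -24 | -10 = -2. Stack: [-2]
STORE_FAST p → p=-2. Stack: []
LOAD_FAST_LOAD_FAST a,a → push -12,-12. Stack: [-12, -12]
BINARY_OP * → -12 * -12 = 144. Stack: [144]
LOAD_FAST_LOAD_FAST a,t → push -12,-15. Stack: [144, -12, -15]
BINARY_OP // → -12 // -15 = 0. Stack: [144, 0]
BINARY_OP + → 144 + 0 = 144. Stack: [144]
STORE_FAST s → s=144. Stack: []
LOAD_FAST s → push 144. Stack: [144]
LOAD_CONST → push 3. Stack: [144, 3]
BINARY_OP % → 144 % 3 = 0. Stack: [0]
LOAD_FAST a → push -12. Stack: [0, -12]
BINARY_OP + → 0 + -12 = -12. Stack: [-12]
STORE_FAST p → p=-12. Stack: []
LOAD_FAST_LOAD_FAST a,a → push -12,-12. Stack: [-12, -12]
BINARY_OP * → -12 * -12 = 144. Stack: [144]
STORE_FAST r → r=144. Stack: []
LOAD_FAST_LOAD_FAST r,p → push 144,-12. Stack: [144, -12]
BINARY_OP * → 144 * -12 = -1728. Stack: [-1728]
STORE_FAST v → v=-1728. Stack: []
LOAD_CONST → push 7. Stack: [7]
LOAD_FAST a → push -12. Stack: [7, -12]
BINARY_OP % → 7 % -12 = -5. Stack: [-5]
STORE_FAST w → w=-5. Stack: []
LOAD_FAST a → push -12. Stack: [-12]
LOAD_CONST → push 11. Stack: [-12, 11]
BINARY_OP + → -12 + 11 = -1. Stack: [-1]
LOAD_CONST → push 4. Stack: [-1, 4]
BINARY_OP >> → -1 >> 4 = -1. Stack: [-1]
STORE_FAST u → u=-1. Stack: []
LOAD_FAST_LOAD_FAST u,a → push -1,-12. Stack: [-1, -12]
BINARY_OP * → -1 * -12 = 12. Stack: [12]
RETURN_VALUE → return 12.

12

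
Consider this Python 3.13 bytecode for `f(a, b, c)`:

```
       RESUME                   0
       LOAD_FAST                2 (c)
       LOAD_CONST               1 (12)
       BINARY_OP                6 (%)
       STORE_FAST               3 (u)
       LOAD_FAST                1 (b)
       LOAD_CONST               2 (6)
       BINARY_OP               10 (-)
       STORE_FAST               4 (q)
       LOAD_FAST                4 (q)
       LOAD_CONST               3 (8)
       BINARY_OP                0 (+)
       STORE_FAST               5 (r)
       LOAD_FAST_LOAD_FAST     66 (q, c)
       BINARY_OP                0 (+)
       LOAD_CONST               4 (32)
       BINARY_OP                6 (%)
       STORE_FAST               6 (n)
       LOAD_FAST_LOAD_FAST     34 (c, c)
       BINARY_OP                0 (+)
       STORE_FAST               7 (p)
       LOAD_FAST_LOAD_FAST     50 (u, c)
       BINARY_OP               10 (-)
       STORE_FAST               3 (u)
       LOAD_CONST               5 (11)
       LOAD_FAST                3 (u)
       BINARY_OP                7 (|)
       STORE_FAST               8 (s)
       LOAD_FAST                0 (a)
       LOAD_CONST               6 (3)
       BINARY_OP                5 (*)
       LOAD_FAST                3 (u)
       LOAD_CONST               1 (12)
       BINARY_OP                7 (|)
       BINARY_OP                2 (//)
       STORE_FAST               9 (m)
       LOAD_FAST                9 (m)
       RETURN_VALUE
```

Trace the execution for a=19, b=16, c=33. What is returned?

LOAD_FAST c → push 33. Stack: [33]
LOAD_CONST → push 12. Stack: [33, 12]
BINARY_OP % → 33 % 12 = 9. Stack: [9]
STORE_FAST u → u=9. Stack: []
LOAD_FAST b → push 16. Stack: [16]
LOAD_CONST → push 6. Stack: [16, 6]
BINARY_OP - → 16 - 6 = 10. Stack: [10]
STORE_FAST q → q=10. Stack: []
LOAD_FAST q → push 10. Stack: [10]
LOAD_CONST → push 8. Stack: [10, 8]
BINARY_OP + → 10 + 8 = 18. Stack: [18]
STORE_FAST r → r=18. Stack: []
LOAD_FAST_LOAD_FAST q,c → push 10,33. Stack: [10, 33]
BINARY_OP + → 10 + 33 = 43. Stack: [43]
LOAD_CONST → push 32. Stack: [43, 32]
BINARY_OP % → 43 % 32 = 11. Stack: [11]
STORE_FAST n → n=11. Stack: []
LOAD_FAST_LOAD_FAST c,c → push 33,33. Stack: [33, 33]
BINARY_OP + → 33 + 33 = 66. Stack: [66]
STORE_FAST p → p=66. Stack: []
LOAD_FAST_LOAD_FAST u,c → push 9,33. Stack: [9, 33]
BINARY_OP - → 9 - 33 = -24. Stack: [-24]
STORE_FAST u → u=-24. Stack: []
LOAD_CONST → push 11. Stack: [11]
LOAD_FAST u → push -24. Stack: [11, -24]
BINARY_OP | → 11 | -24 = -21. Stack: [-21]
STORE_FAST s → s=-21. Stack: []
LOAD_FAST a → push 19. Stack: [19]
LOAD_CONST → push 3. Stack: [19, 3]
BINARY_OP * → 19 * 3 = 57. Stack: [57]
LOAD_FAST u → push -24. Stack: [57, -24]
LOAD_CONST → push 12. Stack: [57, -24, 12]
BINARY_OP | → -24 | 12 = -20. Stack: [57, -20]
BINARY_OP // → 57 // -20 = -3. Stack: [-3]
STORE_FAST m → m=-3. Stack: []
LOAD_FAST m → push -3. Stack: [-3]
RETURN_VALUE → return -3.

-3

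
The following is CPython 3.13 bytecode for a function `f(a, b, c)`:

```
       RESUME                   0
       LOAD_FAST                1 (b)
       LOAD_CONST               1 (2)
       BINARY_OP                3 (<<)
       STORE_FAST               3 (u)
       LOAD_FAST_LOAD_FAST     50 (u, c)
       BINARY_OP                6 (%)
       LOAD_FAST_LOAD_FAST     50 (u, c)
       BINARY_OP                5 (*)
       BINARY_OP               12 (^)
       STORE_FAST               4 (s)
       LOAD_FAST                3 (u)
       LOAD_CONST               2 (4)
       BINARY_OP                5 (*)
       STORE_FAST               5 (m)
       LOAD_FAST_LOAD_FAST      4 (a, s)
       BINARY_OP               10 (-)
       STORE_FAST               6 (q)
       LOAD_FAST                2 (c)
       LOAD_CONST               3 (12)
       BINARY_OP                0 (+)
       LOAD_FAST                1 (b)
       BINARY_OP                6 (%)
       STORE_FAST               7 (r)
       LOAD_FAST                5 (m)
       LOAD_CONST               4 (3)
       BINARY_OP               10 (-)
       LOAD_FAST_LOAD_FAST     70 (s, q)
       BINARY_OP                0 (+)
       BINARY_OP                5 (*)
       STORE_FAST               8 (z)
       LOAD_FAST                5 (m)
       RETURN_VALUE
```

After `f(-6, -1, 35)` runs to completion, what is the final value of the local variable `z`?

114

LOAD_FAST b → push -1. Stack: [-1]
LOAD_CONST → push 2. Stack: [-1, 2]
BINARY_OP << → -1 << 2 = -4. Stack: [-4]
STORE_FAST u → u=-4. Stack: []
LOAD_FAST_LOAD_FAST u,c → push -4,35. Stack: [-4, 35]
BINARY_OP % → -4 % 35 = 31. Stack: [31]
LOAD_FAST_LOAD_FAST u,c → push -4,35. Stack: [31, -4, 35]
BINARY_OP * → -4 * 35 = -140. Stack: [31, -140]
BINARY_OP ^ → 31 ^ -140 = -149. Stack: [-149]
STORE_FAST s → s=-149. Stack: []
LOAD_FAST u → push -4. Stack: [-4]
LOAD_CONST → push 4. Stack: [-4, 4]
BINARY_OP * → -4 * 4 = -16. Stack: [-16]
STORE_FAST m → m=-16. Stack: []
LOAD_FAST_LOAD_FAST a,s → push -6,-149. Stack: [-6, -149]
BINARY_OP - → -6 - -149 = 143. Stack: [143]
STORE_FAST q → q=143. Stack: []
LOAD_FAST c → push 35. Stack: [35]
LOAD_CONST → push 12. Stack: [35, 12]
BINARY_OP + → 35 + 12 = 47. Stack: [47]
LOAD_FAST b → push -1. Stack: [47, -1]
BINARY_OP % → 47 % -1 = 0. Stack: [0]
STORE_FAST r → r=0. Stack: []
LOAD_FAST m → push -16. Stack: [-16]
LOAD_CONST → push 3. Stack: [-16, 3]
BINARY_OP - → -16 - 3 = -19. Stack: [-19]
LOAD_FAST_LOAD_FAST s,q → push -149,143. Stack: [-19, -149, 143]
BINARY_OP + → -149 + 143 = -6. Stack: [-19, -6]
BINARY_OP * → -19 * -6 = 114. Stack: [114]
STORE_FAST z → z=114. Stack: []
LOAD_FAST m → push -16. Stack: [-16]
RETURN_VALUE → return -16.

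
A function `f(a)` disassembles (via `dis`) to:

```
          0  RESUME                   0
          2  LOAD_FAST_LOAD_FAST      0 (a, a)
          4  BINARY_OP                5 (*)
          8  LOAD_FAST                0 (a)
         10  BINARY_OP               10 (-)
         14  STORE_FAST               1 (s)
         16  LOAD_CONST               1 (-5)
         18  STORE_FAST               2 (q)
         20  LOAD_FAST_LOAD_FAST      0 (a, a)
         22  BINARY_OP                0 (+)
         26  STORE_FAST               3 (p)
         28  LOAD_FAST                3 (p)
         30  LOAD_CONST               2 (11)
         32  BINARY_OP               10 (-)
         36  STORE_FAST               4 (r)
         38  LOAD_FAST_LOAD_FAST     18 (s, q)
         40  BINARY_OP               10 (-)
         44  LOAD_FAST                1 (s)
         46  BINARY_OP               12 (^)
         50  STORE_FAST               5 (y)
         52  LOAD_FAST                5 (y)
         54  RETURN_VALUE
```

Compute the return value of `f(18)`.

5

LOAD_FAST_LOAD_FAST a,a → push 18,18. Stack: [18, 18]
BINARY_OP * → 18 * 18 = 324. Stack: [324]
LOAD_FAST a → push 18. Stack: [324, 18]
BINARY_OP - → 324 - 18 = 306. Stack: [306]
STORE_FAST s → s=306. Stack: []
LOAD_CONST → push -5. Stack: [-5]
STORE_FAST q → q=-5. Stack: []
LOAD_FAST_LOAD_FAST a,a → push 18,18. Stack: [18, 18]
BINARY_OP + → 18 + 18 = 36. Stack: [36]
STORE_FAST p → p=36. Stack: []
LOAD_FAST p → push 36. Stack: [36]
LOAD_CONST → push 11. Stack: [36, 11]
BINARY_OP - → 36 - 11 = 25. Stack: [25]
STORE_FAST r → r=25. Stack: []
LOAD_FAST_LOAD_FAST s,q → push 306,-5. Stack: [306, -5]
BINARY_OP - → 306 - -5 = 311. Stack: [311]
LOAD_FAST s → push 306. Stack: [311, 306]
BINARY_OP ^ → 311 ^ 306 = 5. Stack: [5]
STORE_FAST y → y=5. Stack: []
LOAD_FAST y → push 5. Stack: [5]
RETURN_VALUE → return 5.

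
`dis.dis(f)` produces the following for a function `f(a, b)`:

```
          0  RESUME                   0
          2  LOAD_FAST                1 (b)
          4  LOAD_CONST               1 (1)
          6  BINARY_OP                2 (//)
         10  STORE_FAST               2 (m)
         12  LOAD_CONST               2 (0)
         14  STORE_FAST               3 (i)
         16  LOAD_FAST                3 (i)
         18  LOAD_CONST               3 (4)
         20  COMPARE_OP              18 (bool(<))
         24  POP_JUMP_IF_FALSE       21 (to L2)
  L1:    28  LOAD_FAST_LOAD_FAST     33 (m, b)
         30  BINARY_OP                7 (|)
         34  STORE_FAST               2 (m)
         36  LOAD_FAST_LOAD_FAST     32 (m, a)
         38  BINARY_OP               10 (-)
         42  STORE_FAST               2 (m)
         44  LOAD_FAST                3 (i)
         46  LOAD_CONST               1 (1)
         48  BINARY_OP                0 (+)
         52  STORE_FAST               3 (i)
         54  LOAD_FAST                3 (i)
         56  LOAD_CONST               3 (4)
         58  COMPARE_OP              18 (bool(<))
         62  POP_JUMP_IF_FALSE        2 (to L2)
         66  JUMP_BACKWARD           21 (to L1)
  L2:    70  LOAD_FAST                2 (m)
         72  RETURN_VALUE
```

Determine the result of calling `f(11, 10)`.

LOAD_FAST b → push 10
LOAD_CONST → push 1
BINARY_OP // → 10 // 1 = 10
STORE_FAST m → m=10
LOAD_CONST → push 0
STORE_FAST i → i=0
LOAD_FAST i → push 0
LOAD_CONST → push 4
COMPARE_OP bool(<) → 0 vs 4 = True
POP_JUMP_IF_FALSE → pop True; no jump
LOAD_FAST_LOAD_FAST m,b → push 10,10
BINARY_OP | → 10 | 10 = 10
STORE_FAST m → m=10
LOAD_FAST_LOAD_FAST m,a → push 10,11
BINARY_OP - → 10 - 11 = -1
STORE_FAST m → m=-1
LOAD_FAST i → push 0
LOAD_CONST → push 1
BINARY_OP + → 0 + 1 = 1
STORE_FAST i → i=1
LOAD_FAST i → push 1
LOAD_CONST → push 4
COMPARE_OP bool(<) → 1 vs 4 = True
POP_JUMP_IF_FALSE → pop True; no jump
LOAD_FAST_LOAD_FAST m,b → push -1,10
BINARY_OP | → -1 | 10 = -1
STORE_FAST m → m=-1
LOAD_FAST_LOAD_FAST m,a → push -1,11
BINARY_OP - → -1 - 11 = -12
STORE_FAST m → m=-12
LOAD_FAST i → push 1
LOAD_CONST → push 1
BINARY_OP + → 1 + 1 = 2
STORE_FAST i → i=2
LOAD_FAST i → push 2
LOAD_CONST → push 4
COMPARE_OP bool(<) → 2 vs 4 = True
POP_JUMP_IF_FALSE → pop True; no jump
LOAD_FAST_LOAD_FAST m,b → push -12,10
BINARY_OP | → -12 | 10 = -2
STORE_FAST m → m=-2
LOAD_FAST_LOAD_FAST m,a → push -2,11
BINARY_OP - → -2 - 11 = -13
STORE_FAST m → m=-13
LOAD_FAST i → push 2
LOAD_CONST → push 1
BINARY_OP + → 2 + 1 = 3
STORE_FAST i → i=3
LOAD_FAST i → push 3
LOAD_CONST → push 4
COMPARE_OP bool(<) → 3 vs 4 = True
POP_JUMP_IF_FALSE → pop True; no jump
LOAD_FAST_LOAD_FAST m,b → push -13,10
BINARY_OP | → -13 | 10 = -5
STORE_FAST m → m=-5
LOAD_FAST_LOAD_FAST m,a → push -5,11
BINARY_OP - → -5 - 11 = -16
STORE_FAST m → m=-16
LOAD_FAST i → push 3
LOAD_CONST → push 1
BINARY_OP + → 3 + 1 = 4
STORE_FAST i → i=4
LOAD_FAST i → push 4
LOAD_CONST → push 4
COMPARE_OP bool(<) → 4 vs 4 = False
POP_JUMP_IF_FALSE → pop False; jump
LOAD_FAST m → push -16
RETURN_VALUE → return -16.

-16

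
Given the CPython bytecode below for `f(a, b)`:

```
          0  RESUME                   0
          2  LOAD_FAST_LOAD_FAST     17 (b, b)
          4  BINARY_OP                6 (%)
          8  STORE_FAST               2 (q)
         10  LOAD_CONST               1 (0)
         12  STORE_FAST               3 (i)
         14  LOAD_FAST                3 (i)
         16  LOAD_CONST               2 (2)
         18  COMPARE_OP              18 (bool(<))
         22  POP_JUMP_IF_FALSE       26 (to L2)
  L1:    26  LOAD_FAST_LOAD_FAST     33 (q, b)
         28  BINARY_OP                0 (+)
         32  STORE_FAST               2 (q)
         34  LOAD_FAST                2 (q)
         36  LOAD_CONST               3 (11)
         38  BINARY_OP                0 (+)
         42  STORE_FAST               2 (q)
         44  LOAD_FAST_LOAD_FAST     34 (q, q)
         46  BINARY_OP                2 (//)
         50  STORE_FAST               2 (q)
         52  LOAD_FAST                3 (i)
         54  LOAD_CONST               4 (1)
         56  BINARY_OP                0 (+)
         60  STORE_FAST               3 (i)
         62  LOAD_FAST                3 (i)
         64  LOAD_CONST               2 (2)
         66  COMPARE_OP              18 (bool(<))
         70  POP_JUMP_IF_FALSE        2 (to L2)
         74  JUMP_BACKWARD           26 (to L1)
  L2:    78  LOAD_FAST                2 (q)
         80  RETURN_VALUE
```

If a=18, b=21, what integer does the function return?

1

LOAD_FAST_LOAD_FAST b,b → push 21,21. Stack: [21, 21]
BINARY_OP % → 21 % 21 = 0. Stack: [0]
STORE_FAST q → q=0. Stack: []
LOAD_CONST → push 0. Stack: [0]
STORE_FAST i → i=0. Stack: []
LOAD_FAST i → push 0. Stack: [0]
LOAD_CONST → push 2. Stack: [0, 2]
COMPARE_OP bool(<) → 0 vs 2 = True. Stack: [True]
POP_JUMP_IF_FALSE → pop True; no jump. Stack: []
LOAD_FAST_LOAD_FAST q,b → push 0,21. Stack: [0, 21]
BINARY_OP + → 0 + 21 = 21. Stack: [21]
STORE_FAST q → q=21. Stack: []
LOAD_FAST q → push 21. Stack: [21]
LOAD_CONST → push 11. Stack: [21, 11]
BINARY_OP + → 21 + 11 = 32. Stack: [32]
STORE_FAST q → q=32. Stack: []
LOAD_FAST_LOAD_FAST q,q → push 32,32. Stack: [32, 32]
BINARY_OP // → 32 // 32 = 1. Stack: [1]
STORE_FAST q → q=1. Stack: []
LOAD_FAST i → push 0. Stack: [0]
LOAD_CONST → push 1. Stack: [0, 1]
BINARY_OP + → 0 + 1 = 1. Stack: [1]
STORE_FAST i → i=1. Stack: []
LOAD_FAST i → push 1. Stack: [1]
LOAD_CONST → push 2. Stack: [1, 2]
COMPARE_OP bool(<) → 1 vs 2 = True. Stack: [True]
POP_JUMP_IF_FALSE → pop True; no jump. Stack: []
LOAD_FAST_LOAD_FAST q,b → push 1,21. Stack: [1, 21]
BINARY_OP + → 1 + 21 = 22. Stack: [22]
STORE_FAST q → q=22. Stack: []
LOAD_FAST q → push 22. Stack: [22]
LOAD_CONST → push 11. Stack: [22, 11]
BINARY_OP + → 22 + 11 = 33. Stack: [33]
STORE_FAST q → q=33. Stack: []
LOAD_FAST_LOAD_FAST q,q → push 33,33. Stack: [33, 33]
BINARY_OP // → 33 // 33 = 1. Stack: [1]
STORE_FAST q → q=1. Stack: []
LOAD_FAST i → push 1. Stack: [1]
LOAD_CONST → push 1. Stack: [1, 1]
BINARY_OP + → 1 + 1 = 2. Stack: [2]
STORE_FAST i → i=2. Stack: []
LOAD_FAST i → push 2. Stack: [2]
LOAD_CONST → push 2. Stack: [2, 2]
COMPARE_OP bool(<) → 2 vs 2 = False. Stack: [False]
POP_JUMP_IF_FALSE → pop False; jump. Stack: []
LOAD_FAST q → push 1. Stack: [1]
RETURN_VALUE → return 1.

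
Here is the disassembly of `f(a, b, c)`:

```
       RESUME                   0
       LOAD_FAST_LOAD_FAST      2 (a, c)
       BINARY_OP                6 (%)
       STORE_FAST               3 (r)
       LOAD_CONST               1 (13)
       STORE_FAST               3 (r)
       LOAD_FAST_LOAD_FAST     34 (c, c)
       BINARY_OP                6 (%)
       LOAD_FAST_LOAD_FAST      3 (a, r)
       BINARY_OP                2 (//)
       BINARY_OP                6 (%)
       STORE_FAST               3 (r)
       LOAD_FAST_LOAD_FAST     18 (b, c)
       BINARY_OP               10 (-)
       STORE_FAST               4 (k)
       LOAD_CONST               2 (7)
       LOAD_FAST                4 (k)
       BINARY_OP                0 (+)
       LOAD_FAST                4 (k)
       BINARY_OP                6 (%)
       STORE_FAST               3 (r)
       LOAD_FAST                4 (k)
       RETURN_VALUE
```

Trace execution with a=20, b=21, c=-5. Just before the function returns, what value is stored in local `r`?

LOAD_FAST_LOAD_FAST a,c → push 20,-5. Stack: [20, -5]
BINARY_OP % → 20 % -5 = 0. Stack: [0]
STORE_FAST r → r=0. Stack: []
LOAD_CONST → push 13. Stack: [13]
STORE_FAST r → r=13. Stack: []
LOAD_FAST_LOAD_FAST c,c → push -5,-5. Stack: [-5, -5]
BINARY_OP % → -5 % -5 = 0. Stack: [0]
LOAD_FAST_LOAD_FAST a,r → push 20,13. Stack: [0, 20, 13]
BINARY_OP // → 20 // 13 = 1. Stack: [0, 1]
BINARY_OP % → 0 % 1 = 0. Stack: [0]
STORE_FAST r → r=0. Stack: []
LOAD_FAST_LOAD_FAST b,c → push 21,-5. Stack: [21, -5]
BINARY_OP - → 21 - -5 = 26. Stack: [26]
STORE_FAST k → k=26. Stack: []
LOAD_CONST → push 7. Stack: [7]
LOAD_FAST k → push 26. Stack: [7, 26]
BINARY_OP + → 7 + 26 = 33. Stack: [33]
LOAD_FAST k → push 26. Stack: [33, 26]
BINARY_OP % → 33 % 26 = 7. Stack: [7]
STORE_FAST r → r=7. Stack: []
LOAD_FAST k → push 26. Stack: [26]
RETURN_VALUE → return 26.

7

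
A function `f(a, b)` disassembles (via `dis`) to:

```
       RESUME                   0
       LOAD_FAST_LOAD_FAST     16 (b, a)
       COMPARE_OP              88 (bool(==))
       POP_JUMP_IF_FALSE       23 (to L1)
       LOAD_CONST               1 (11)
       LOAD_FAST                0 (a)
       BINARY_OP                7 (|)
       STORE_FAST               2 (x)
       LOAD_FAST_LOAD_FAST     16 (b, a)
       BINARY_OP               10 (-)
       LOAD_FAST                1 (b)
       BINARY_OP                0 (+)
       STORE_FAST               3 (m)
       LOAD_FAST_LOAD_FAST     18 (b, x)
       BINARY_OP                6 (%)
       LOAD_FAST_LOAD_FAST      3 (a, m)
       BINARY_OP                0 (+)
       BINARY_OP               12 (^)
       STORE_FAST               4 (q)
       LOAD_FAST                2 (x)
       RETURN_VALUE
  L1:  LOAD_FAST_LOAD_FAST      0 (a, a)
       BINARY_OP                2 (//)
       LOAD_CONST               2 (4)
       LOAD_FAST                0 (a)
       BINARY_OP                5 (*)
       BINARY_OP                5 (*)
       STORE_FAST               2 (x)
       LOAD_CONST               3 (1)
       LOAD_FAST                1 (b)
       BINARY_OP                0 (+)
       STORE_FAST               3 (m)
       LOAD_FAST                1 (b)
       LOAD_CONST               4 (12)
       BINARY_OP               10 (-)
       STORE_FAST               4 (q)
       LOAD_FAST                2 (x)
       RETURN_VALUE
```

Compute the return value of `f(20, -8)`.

LOAD_FAST_LOAD_FAST b,a → push -8,20. Stack: [-8, 20]
COMPARE_OP bool(==) → -8 vs 20 = False. Stack: [False]
POP_JUMP_IF_FALSE → pop False; jump. Stack: []
LOAD_FAST_LOAD_FAST a,a → push 20,20. Stack: [20, 20]
BINARY_OP // → 20 // 20 = 1. Stack: [1]
LOAD_CONST → push 4. Stack: [1, 4]
LOAD_FAST a → push 20. Stack: [1, 4, 20]
BINARY_OP * → 4 * 20 = 80. Stack: [1, 80]
BINARY_OP * → 1 * 80 = 80. Stack: [80]
STORE_FAST x → x=80. Stack: []
LOAD_CONST → push 1. Stack: [1]
LOAD_FAST b → push -8. Stack: [1, -8]
BINARY_OP + → 1 + -8 = -7. Stack: [-7]
STORE_FAST m → m=-7. Stack: []
LOAD_FAST b → push -8. Stack: [-8]
LOAD_CONST → push 12. Stack: [-8, 12]
BINARY_OP - → -8 - 12 = -20. Stack: [-20]
STORE_FAST q → q=-20. Stack: []
LOAD_FAST x → push 80. Stack: [80]
RETURN_VALUE → return 80.

80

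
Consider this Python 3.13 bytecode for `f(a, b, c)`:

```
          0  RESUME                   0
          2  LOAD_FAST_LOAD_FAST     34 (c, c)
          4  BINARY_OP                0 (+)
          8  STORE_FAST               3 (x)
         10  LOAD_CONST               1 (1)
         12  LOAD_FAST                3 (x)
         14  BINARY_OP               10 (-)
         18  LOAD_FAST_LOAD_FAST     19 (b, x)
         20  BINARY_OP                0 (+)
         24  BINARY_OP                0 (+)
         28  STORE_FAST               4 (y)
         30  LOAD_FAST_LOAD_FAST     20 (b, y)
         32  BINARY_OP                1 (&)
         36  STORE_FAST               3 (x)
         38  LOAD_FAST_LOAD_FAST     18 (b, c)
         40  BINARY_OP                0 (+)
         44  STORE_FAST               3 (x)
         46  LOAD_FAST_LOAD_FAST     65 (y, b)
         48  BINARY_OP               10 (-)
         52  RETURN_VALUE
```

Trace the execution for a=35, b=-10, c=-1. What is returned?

LOAD_FAST_LOAD_FAST c,c → push -1,-1. Stack: [-1, -1]
BINARY_OP + → -1 + -1 = -2. Stack: [-2]
STORE_FAST x → x=-2. Stack: []
LOAD_CONST → push 1. Stack: [1]
LOAD_FAST x → push -2. Stack: [1, -2]
BINARY_OP - → 1 - -2 = 3. Stack: [3]
LOAD_FAST_LOAD_FAST b,x → push -10,-2. Stack: [3, -10, -2]
BINARY_OP + → -10 + -2 = -12. Stack: [3, -12]
BINARY_OP + → 3 + -12 = -9. Stack: [-9]
STORE_FAST y → y=-9. Stack: []
LOAD_FAST_LOAD_FAST b,y → push -10,-9. Stack: [-10, -9]
BINARY_OP & → -10 & -9 = -10. Stack: [-10]
STORE_FAST x → x=-10. Stack: []
LOAD_FAST_LOAD_FAST b,c → push -10,-1. Stack: [-10, -1]
BINARY_OP + → -10 + -1 = -11. Stack: [-11]
STORE_FAST x → x=-11. Stack: []
LOAD_FAST_LOAD_FAST y,b → push -9,-10. Stack: [-9, -10]
BINARY_OP - → -9 - -10 = 1. Stack: [1]
RETURN_VALUE → return 1.

1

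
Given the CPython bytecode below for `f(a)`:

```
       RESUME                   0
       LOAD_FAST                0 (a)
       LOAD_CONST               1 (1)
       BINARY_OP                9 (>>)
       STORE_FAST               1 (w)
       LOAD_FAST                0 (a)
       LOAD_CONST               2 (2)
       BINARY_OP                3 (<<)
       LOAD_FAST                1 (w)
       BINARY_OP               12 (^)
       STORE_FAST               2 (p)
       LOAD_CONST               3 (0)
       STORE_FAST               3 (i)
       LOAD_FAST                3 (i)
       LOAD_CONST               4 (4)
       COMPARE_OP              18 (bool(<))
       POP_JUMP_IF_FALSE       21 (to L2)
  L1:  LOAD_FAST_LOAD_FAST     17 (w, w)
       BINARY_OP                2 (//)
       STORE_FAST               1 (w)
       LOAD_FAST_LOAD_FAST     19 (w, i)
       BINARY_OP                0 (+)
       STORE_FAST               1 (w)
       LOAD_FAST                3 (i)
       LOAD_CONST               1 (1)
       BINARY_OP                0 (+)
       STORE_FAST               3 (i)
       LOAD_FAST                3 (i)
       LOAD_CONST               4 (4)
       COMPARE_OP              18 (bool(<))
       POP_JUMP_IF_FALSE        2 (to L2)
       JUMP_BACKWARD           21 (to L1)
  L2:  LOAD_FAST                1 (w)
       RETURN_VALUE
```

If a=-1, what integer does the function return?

LOAD_FAST a → push -1
LOAD_CONST → push 1
BINARY_OP >> → -1 >> 1 = -1
STORE_FAST w → w=-1
LOAD_FAST a → push -1
LOAD_CONST → push 2
BINARY_OP << → -1 << 2 = -4
LOAD_FAST w → push -1
BINARY_OP ^ → -4 ^ -1 = 3
STORE_FAST p → p=3
LOAD_CONST → push 0
STORE_FAST i → i=0
LOAD_FAST i → push 0
LOAD_CONST → push 4
COMPARE_OP bool(<) → 0 vs 4 = True
POP_JUMP_IF_FALSE → pop True; no jump
LOAD_FAST_LOAD_FAST w,w → push -1,-1
BINARY_OP // → -1 // -1 = 1
STORE_FAST w → w=1
LOAD_FAST_LOAD_FAST w,i → push 1,0
BINARY_OP + → 1 + 0 = 1
STORE_FAST w → w=1
LOAD_FAST i → push 0
LOAD_CONST → push 1
BINARY_OP + → 0 + 1 = 1
STORE_FAST i → i=1
LOAD_FAST i → push 1
LOAD_CONST → push 4
COMPARE_OP bool(<) → 1 vs 4 = True
POP_JUMP_IF_FALSE → pop True; no jump
LOAD_FAST_LOAD_FAST w,w → push 1,1
BINARY_OP // → 1 // 1 = 1
STORE_FAST w → w=1
LOAD_FAST_LOAD_FAST w,i → push 1,1
BINARY_OP + → 1 + 1 = 2
STORE_FAST w → w=2
LOAD_FAST i → push 1
LOAD_CONST → push 1
BINARY_OP + → 1 + 1 = 2
STORE_FAST i → i=2
LOAD_FAST i → push 2
LOAD_CONST → push 4
COMPARE_OP bool(<) → 2 vs 4 = True
POP_JUMP_IF_FALSE → pop True; no jump
LOAD_FAST_LOAD_FAST w,w → push 2,2
BINARY_OP // → 2 // 2 = 1
STORE_FAST w → w=1
LOAD_FAST_LOAD_FAST w,i → push 1,2
BINARY_OP + → 1 + 2 = 3
STORE_FAST w → w=3
LOAD_FAST i → push 2
LOAD_CONST → push 1
BINARY_OP + → 2 + 1 = 3
STORE_FAST i → i=3
LOAD_FAST i → push 3
LOAD_CONST → push 4
COMPARE_OP bool(<) → 3 vs 4 = True
POP_JUMP_IF_FALSE → pop True; no jump
LOAD_FAST_LOAD_FAST w,w → push 3,3
BINARY_OP // → 3 // 3 = 1
STORE_FAST w → w=1
LOAD_FAST_LOAD_FAST w,i → push 1,3
BINARY_OP + → 1 + 3 = 4
STORE_FAST w → w=4
LOAD_FAST i → push 3
LOAD_CONST → push 1
BINARY_OP + → 3 + 1 = 4
STORE_FAST i → i=4
LOAD_FAST i → push 4
LOAD_CONST → push 4
COMPARE_OP bool(<) → 4 vs 4 = False
POP_JUMP_IF_FALSE → pop False; jump
LOAD_FAST w → push 4
RETURN_VALUE → return 4.

4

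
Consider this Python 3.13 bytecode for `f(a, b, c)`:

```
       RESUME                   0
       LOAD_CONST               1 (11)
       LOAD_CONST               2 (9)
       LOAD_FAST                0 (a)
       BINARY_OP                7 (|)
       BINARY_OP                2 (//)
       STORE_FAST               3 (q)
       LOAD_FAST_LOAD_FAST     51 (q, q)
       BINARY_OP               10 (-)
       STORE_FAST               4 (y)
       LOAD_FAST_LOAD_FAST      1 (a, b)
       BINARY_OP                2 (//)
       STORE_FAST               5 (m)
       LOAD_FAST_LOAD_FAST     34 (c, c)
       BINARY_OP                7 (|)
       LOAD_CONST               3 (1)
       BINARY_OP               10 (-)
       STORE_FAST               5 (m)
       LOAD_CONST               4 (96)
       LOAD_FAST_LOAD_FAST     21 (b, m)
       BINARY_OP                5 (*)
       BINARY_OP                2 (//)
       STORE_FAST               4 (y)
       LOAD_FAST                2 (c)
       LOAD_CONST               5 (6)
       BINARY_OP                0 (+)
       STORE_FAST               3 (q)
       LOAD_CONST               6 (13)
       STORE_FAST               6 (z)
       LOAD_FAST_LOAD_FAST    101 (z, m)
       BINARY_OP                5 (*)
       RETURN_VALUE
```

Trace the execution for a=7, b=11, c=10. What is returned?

117

LOAD_CONST → push 11. Stack: [11]
LOAD_CONST → push 9. Stack: [11, 9]
LOAD_FAST a → push 7. Stack: [11, 9, 7]
BINARY_OP | → 9 | 7 = 15. Stack: [11, 15]
BINARY_OP // → 11 // 15 = 0. Stack: [0]
STORE_FAST q → q=0. Stack: []
LOAD_FAST_LOAD_FAST q,q → push 0,0. Stack: [0, 0]
BINARY_OP - → 0 - 0 = 0. Stack: [0]
STORE_FAST y → y=0. Stack: []
LOAD_FAST_LOAD_FAST a,b → push 7,11. Stack: [7, 11]
BINARY_OP // → 7 // 11 = 0. Stack: [0]
STORE_FAST m → m=0. Stack: []
LOAD_FAST_LOAD_FAST c,c → push 10,10. Stack: [10, 10]
BINARY_OP | → 10 | 10 = 10. Stack: [10]
LOAD_CONST → push 1. Stack: [10, 1]
BINARY_OP - → 10 - 1 = 9. Stack: [9]
STORE_FAST m → m=9. Stack: []
LOAD_CONST → push 96. Stack: [96]
LOAD_FAST_LOAD_FAST b,m → push 11,9. Stack: [96, 11, 9]
BINARY_OP * → 11 * 9 = 99. Stack: [96, 99]
BINARY_OP // → 96 // 99 = 0. Stack: [0]
STORE_FAST y → y=0. Stack: []
LOAD_FAST c → push 10. Stack: [10]
LOAD_CONST → push 6. Stack: [10, 6]
BINARY_OP + → 10 + 6 = 16. Stack: [16]
STORE_FAST q → q=16. Stack: []
LOAD_CONST → push 13. Stack: [13]
STORE_FAST z → z=13. Stack: []
LOAD_FAST_LOAD_FAST z,m → push 13,9. Stack: [13, 9]
BINARY_OP * → 13 * 9 = 117. Stack: [117]
RETURN_VALUE → return 117.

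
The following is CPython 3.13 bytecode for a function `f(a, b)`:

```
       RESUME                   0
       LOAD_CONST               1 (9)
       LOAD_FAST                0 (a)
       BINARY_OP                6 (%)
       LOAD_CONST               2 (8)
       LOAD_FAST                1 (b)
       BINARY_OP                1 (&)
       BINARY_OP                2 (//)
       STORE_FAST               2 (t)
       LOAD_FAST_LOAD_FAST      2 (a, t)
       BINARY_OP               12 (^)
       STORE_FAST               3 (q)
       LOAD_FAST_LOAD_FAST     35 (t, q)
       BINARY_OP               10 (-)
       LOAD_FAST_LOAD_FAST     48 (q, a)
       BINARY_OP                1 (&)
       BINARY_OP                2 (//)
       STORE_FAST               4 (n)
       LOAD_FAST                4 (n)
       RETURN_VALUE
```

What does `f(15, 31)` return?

LOAD_CONST → push 9. Stack: [9]
LOAD_FAST a → push 15. Stack: [9, 15]
BINARY_OP % → 9 % 15 = 9. Stack: [9]
LOAD_CONST → push 8. Stack: [9, 8]
LOAD_FAST b → push 31. Stack: [9, 8, 31]
BINARY_OP & → 8 & 31 = 8. Stack: [9, 8]
BINARY_OP // → 9 // 8 = 1. Stack: [1]
STORE_FAST t → t=1. Stack: []
LOAD_FAST_LOAD_FAST a,t → push 15,1. Stack: [15, 1]
BINARY_OP ^ → 15 ^ 1 = 14. Stack: [14]
STORE_FAST q → q=14. Stack: []
LOAD_FAST_LOAD_FAST t,q → push 1,14. Stack: [1, 14]
BINARY_OP - → 1 - 14 = -13. Stack: [-13]
LOAD_FAST_LOAD_FAST q,a → push 14,15. Stack: [-13, 14, 15]
BINARY_OP & → 14 & 15 = 14. Stack: [-13, 14]
BINARY_OP // → -13 // 14 = -1. Stack: [-1]
STORE_FAST n → n=-1. Stack: []
LOAD_FAST n → push -1. Stack: [-1]
RETURN_VALUE → return -1.

-1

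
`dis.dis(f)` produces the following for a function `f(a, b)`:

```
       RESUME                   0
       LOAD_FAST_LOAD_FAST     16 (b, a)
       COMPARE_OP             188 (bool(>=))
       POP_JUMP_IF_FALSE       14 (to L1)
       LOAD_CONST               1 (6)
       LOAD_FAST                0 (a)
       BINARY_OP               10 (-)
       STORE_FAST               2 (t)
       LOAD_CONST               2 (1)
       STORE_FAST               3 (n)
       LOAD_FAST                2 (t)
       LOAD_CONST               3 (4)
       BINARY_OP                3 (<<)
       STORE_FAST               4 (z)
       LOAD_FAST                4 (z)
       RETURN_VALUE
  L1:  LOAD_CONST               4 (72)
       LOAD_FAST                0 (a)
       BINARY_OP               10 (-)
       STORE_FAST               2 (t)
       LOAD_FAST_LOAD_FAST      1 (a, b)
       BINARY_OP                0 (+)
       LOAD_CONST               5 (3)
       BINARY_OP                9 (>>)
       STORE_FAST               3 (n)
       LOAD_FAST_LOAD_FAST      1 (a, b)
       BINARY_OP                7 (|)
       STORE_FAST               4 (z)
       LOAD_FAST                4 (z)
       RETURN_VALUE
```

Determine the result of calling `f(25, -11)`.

-3

LOAD_FAST_LOAD_FAST b,a → push -11,25. Stack: [-11, 25]
COMPARE_OP bool(>=) → -11 vs 25 = False. Stack: [False]
POP_JUMP_IF_FALSE → pop False; jump. Stack: []
LOAD_CONST → push 72. Stack: [72]
LOAD_FAST a → push 25. Stack: [72, 25]
BINARY_OP - → 72 - 25 = 47. Stack: [47]
STORE_FAST t → t=47. Stack: []
LOAD_FAST_LOAD_FAST a,b → push 25,-11. Stack: [25, -11]
BINARY_OP + → 25 + -11 = 14. Stack: [14]
LOAD_CONST → push 3. Stack: [14, 3]
BINARY_OP >> → 14 >> 3 = 1. Stack: [1]
STORE_FAST n → n=1. Stack: []
LOAD_FAST_LOAD_FAST a,b → push 25,-11. Stack: [25, -11]
BINARY_OP | → 25 | -11 = -3. Stack: [-3]
STORE_FAST z → z=-3. Stack: []
LOAD_FAST z → push -3. Stack: [-3]
RETURN_VALUE → return -3.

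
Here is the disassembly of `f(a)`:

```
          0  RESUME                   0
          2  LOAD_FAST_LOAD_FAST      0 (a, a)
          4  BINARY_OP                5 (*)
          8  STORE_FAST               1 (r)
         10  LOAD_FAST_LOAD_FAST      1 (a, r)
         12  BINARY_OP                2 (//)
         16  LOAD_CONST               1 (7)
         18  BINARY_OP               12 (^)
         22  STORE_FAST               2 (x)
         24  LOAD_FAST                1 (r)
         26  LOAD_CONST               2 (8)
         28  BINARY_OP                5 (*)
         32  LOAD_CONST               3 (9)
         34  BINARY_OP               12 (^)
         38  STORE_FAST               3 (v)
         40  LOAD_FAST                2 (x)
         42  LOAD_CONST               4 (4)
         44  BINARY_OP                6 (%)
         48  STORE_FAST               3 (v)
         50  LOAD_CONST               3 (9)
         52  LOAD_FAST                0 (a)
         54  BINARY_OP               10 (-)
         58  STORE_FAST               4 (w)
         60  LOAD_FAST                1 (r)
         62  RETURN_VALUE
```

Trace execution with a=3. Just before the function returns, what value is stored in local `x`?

7

LOAD_FAST_LOAD_FAST a,a → push 3,3. Stack: [3, 3]
BINARY_OP * → 3 * 3 = 9. Stack: [9]
STORE_FAST r → r=9. Stack: []
LOAD_FAST_LOAD_FAST a,r → push 3,9. Stack: [3, 9]
BINARY_OP // → 3 // 9 = 0. Stack: [0]
LOAD_CONST → push 7. Stack: [0, 7]
BINARY_OP ^ → 0 ^ 7 = 7. Stack: [7]
STORE_FAST x → x=7. Stack: []
LOAD_FAST r → push 9. Stack: [9]
LOAD_CONST → push 8. Stack: [9, 8]
BINARY_OP * → 9 * 8 = 72. Stack: [72]
LOAD_CONST → push 9. Stack: [72, 9]
BINARY_OP ^ → 72 ^ 9 = 65. Stack: [65]
STORE_FAST v → v=65. Stack: []
LOAD_FAST x → push 7. Stack: [7]
LOAD_CONST → push 4. Stack: [7, 4]
BINARY_OP % → 7 % 4 = 3. Stack: [3]
STORE_FAST v → v=3. Stack: []
LOAD_CONST → push 9. Stack: [9]
LOAD_FAST a → push 3. Stack: [9, 3]
BINARY_OP - → 9 - 3 = 6. Stack: [6]
STORE_FAST w → w=6. Stack: []
LOAD_FAST r → push 9. Stack: [9]
RETURN_VALUE → return 9.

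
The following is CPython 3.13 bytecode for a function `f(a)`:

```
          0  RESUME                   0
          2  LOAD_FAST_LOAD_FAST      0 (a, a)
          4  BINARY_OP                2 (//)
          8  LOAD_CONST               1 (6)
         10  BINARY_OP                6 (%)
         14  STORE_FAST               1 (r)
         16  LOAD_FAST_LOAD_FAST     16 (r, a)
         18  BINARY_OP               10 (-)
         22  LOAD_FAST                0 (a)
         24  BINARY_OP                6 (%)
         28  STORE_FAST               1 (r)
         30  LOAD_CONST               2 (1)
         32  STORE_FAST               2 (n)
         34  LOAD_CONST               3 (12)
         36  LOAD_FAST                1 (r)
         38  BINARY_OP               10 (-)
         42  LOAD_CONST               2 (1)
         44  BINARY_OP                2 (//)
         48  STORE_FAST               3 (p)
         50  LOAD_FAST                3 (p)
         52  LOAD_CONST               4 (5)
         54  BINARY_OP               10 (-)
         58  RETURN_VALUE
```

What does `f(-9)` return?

15

LOAD_FAST_LOAD_FAST a,a → push -9,-9. Stack: [-9, -9]
BINARY_OP // → -9 // -9 = 1. Stack: [1]
LOAD_CONST → push 6. Stack: [1, 6]
BINARY_OP % → 1 % 6 = 1. Stack: [1]
STORE_FAST r → r=1. Stack: []
LOAD_FAST_LOAD_FAST r,a → push 1,-9. Stack: [1, -9]
BINARY_OP - → 1 - -9 = 10. Stack: [10]
LOAD_FAST a → push -9. Stack: [10, -9]
BINARY_OP % → 10 % -9 = -8. Stack: [-8]
STORE_FAST r → r=-8. Stack: []
LOAD_CONST → push 1. Stack: [1]
STORE_FAST n → n=1. Stack: []
LOAD_CONST → push 12. Stack: [12]
LOAD_FAST r → push -8. Stack: [12, -8]
BINARY_OP - → 12 - -8 = 20. Stack: [20]
LOAD_CONST → push 1. Stack: [20, 1]
BINARY_OP // → 20 // 1 = 20. Stack: [20]
STORE_FAST p → p=20. Stack: []
LOAD_FAST p → push 20. Stack: [20]
LOAD_CONST → push 5. Stack: [20, 5]
BINARY_OP - → 20 - 5 = 15. Stack: [15]
RETURN_VALUE → return 15.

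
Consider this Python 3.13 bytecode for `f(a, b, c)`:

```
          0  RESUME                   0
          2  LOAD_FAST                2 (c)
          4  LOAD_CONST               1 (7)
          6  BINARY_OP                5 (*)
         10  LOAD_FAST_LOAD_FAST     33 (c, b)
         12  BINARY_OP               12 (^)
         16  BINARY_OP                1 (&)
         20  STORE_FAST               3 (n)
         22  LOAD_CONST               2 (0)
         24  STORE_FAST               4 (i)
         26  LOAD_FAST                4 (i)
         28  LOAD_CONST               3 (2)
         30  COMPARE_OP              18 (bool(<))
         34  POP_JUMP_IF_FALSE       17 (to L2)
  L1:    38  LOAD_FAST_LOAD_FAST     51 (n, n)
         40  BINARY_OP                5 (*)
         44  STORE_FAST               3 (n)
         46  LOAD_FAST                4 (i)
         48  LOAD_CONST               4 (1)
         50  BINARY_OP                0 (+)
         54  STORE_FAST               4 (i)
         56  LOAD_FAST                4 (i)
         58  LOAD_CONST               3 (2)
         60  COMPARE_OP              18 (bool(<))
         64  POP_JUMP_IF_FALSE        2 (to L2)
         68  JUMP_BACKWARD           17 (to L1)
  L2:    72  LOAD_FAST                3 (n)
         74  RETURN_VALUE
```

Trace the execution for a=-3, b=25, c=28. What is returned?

LOAD_FAST c → push 28. Stack: [28]
LOAD_CONST → push 7. Stack: [28, 7]
BINARY_OP * → 28 * 7 = 196. Stack: [196]
LOAD_FAST_LOAD_FAST c,b → push 28,25. Stack: [196, 28, 25]
BINARY_OP ^ → 28 ^ 25 = 5. Stack: [196, 5]
BINARY_OP & → 196 & 5 = 4. Stack: [4]
STORE_FAST n → n=4. Stack: []
LOAD_CONST → push 0. Stack: [0]
STORE_FAST i → i=0. Stack: []
LOAD_FAST i → push 0. Stack: [0]
LOAD_CONST → push 2. Stack: [0, 2]
COMPARE_OP bool(<) → 0 vs 2 = True. Stack: [True]
POP_JUMP_IF_FALSE → pop True; no jump. Stack: []
LOAD_FAST_LOAD_FAST n,n → push 4,4. Stack: [4, 4]
BINARY_OP * → 4 * 4 = 16. Stack: [16]
STORE_FAST n → n=16. Stack: []
LOAD_FAST i → push 0. Stack: [0]
LOAD_CONST → push 1. Stack: [0, 1]
BINARY_OP + → 0 + 1 = 1. Stack: [1]
STORE_FAST i → i=1. Stack: []
LOAD_FAST i → push 1. Stack: [1]
LOAD_CONST → push 2. Stack: [1, 2]
COMPARE_OP bool(<) → 1 vs 2 = True. Stack: [True]
POP_JUMP_IF_FALSE → pop True; no jump. Stack: []
LOAD_FAST_LOAD_FAST n,n → push 16,16. Stack: [16, 16]
BINARY_OP * → 16 * 16 = 256. Stack: [256]
STORE_FAST n → n=256. Stack: []
LOAD_FAST i → push 1. Stack: [1]
LOAD_CONST → push 1. Stack: [1, 1]
BINARY_OP + → 1 + 1 = 2. Stack: [2]
STORE_FAST i → i=2. Stack: []
LOAD_FAST i → push 2. Stack: [2]
LOAD_CONST → push 2. Stack: [2, 2]
COMPARE_OP bool(<) → 2 vs 2 = False. Stack: [False]
POP_JUMP_IF_FALSE → pop False; jump. Stack: []
LOAD_FAST n → push 256. Stack: [256]
RETURN_VALUE → return 256.

256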